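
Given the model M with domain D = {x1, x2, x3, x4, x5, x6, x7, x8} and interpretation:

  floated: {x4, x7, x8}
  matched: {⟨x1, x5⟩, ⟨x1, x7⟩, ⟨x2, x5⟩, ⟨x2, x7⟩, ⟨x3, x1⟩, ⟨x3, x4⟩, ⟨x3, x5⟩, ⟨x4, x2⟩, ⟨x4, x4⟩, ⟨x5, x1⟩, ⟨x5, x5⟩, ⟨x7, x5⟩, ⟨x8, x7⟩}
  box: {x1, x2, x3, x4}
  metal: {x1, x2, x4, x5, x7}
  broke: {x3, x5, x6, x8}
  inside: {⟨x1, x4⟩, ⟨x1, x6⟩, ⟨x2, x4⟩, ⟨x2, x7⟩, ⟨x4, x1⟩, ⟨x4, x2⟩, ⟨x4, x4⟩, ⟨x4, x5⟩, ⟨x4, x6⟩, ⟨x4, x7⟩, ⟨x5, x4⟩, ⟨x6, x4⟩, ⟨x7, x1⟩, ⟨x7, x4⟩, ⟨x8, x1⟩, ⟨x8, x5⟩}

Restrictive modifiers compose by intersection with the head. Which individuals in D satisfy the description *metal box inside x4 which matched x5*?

{x1, x2}

⟦inside x4⟧ = {x : ⟨x, x4⟩ ∈ ⟦inside⟧} = {x1, x2, x4, x5, x6, x7}
⟦which matched x5⟧ = {x : ⟨x, x5⟩ ∈ ⟦matched⟧} = {x1, x2, x3, x5, x7}
⟦box⟧ = {x1, x2, x3, x4}
… ∩ ⟦inside x4⟧ = {x1, x2, x3, x4} ∩ {x1, x2, x4, x5, x6, x7} = {x1, x2, x4}
… ∩ ⟦which matched x5⟧ = {x1, x2, x4} ∩ {x1, x2, x3, x5, x7} = {x1, x2}
… ∩ ⟦metal⟧ = {x1, x2} ∩ {x1, x2, x4, x5, x7} = {x1, x2}
So ⟦metal box inside x4 which matched x5⟧ = {x1, x2}.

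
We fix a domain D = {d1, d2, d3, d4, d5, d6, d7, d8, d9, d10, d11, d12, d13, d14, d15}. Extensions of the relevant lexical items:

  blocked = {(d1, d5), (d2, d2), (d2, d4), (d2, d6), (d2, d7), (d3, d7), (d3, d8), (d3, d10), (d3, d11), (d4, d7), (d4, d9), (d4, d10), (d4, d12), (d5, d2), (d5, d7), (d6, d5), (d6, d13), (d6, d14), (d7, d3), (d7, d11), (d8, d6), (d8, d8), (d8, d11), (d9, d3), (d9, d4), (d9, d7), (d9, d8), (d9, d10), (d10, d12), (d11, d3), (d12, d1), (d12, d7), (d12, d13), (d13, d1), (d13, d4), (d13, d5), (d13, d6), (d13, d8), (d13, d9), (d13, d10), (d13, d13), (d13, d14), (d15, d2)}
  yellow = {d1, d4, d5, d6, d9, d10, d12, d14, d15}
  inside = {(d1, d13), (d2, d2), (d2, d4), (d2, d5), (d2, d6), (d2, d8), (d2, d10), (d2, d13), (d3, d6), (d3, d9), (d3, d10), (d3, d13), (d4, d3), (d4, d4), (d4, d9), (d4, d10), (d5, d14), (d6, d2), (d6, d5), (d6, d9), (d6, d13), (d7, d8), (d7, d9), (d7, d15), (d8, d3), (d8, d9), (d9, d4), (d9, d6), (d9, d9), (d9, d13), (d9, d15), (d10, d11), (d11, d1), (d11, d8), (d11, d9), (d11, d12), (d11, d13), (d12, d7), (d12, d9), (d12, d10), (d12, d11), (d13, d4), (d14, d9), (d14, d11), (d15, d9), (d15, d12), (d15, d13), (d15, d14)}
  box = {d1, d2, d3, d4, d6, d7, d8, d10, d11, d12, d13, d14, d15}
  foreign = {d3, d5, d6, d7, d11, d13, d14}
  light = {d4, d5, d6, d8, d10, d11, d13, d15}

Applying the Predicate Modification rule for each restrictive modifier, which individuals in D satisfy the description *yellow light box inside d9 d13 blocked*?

{d4, d6}

⟦inside d9⟧ = {x : ⟨x, d9⟩ ∈ ⟦inside⟧} = {d3, d4, d6, d7, d8, d9, d11, d12, d14, d15}
⟦d13 blocked⟧ = {x : ⟨d13, x⟩ ∈ ⟦blocked⟧} = {d1, d4, d5, d6, d8, d9, d10, d13, d14}
⟦box⟧ = {d1, d2, d3, d4, d6, d7, d8, d10, d11, d12, d13, d14, d15}
… ∩ ⟦inside d9⟧ = {d1, d2, d3, d4, d6, d7, d8, d10, d11, d12, d13, d14, d15} ∩ {d3, d4, d6, d7, d8, d9, d11, d12, d14, d15} = {d3, d4, d6, d7, d8, d11, d12, d14, d15}
… ∩ ⟦d13 blocked⟧ = {d3, d4, d6, d7, d8, d11, d12, d14, d15} ∩ {d1, d4, d5, d6, d8, d9, d10, d13, d14} = {d4, d6, d8, d14}
… ∩ ⟦yellow⟧ = {d4, d6, d8, d14} ∩ {d1, d4, d5, d6, d9, d10, d12, d14, d15} = {d4, d6, d14}
… ∩ ⟦light⟧ = {d4, d6, d14} ∩ {d4, d5, d6, d8, d10, d11, d13, d15} = {d4, d6}
So ⟦yellow light box inside d9 d13 blocked⟧ = {d4, d6}.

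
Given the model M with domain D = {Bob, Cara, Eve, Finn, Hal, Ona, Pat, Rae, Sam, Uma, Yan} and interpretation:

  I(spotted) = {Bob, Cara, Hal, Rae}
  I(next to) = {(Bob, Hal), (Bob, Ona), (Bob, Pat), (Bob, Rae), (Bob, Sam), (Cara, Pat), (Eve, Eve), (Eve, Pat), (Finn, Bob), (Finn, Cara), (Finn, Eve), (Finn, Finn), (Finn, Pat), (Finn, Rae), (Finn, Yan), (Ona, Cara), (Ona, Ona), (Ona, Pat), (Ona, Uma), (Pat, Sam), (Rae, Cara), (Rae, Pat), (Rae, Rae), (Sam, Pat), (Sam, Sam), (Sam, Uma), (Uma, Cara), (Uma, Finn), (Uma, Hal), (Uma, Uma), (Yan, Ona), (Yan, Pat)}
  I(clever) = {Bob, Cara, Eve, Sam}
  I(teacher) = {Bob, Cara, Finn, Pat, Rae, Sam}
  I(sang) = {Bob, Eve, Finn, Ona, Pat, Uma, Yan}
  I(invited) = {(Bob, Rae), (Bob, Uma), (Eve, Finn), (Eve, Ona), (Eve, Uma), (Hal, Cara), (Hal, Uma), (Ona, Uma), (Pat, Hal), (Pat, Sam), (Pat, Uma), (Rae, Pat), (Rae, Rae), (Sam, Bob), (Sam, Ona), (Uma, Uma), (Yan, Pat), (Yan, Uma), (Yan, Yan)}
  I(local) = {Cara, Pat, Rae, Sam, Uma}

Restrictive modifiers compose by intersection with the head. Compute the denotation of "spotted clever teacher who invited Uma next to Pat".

{Bob}

⟦who invited Uma⟧ = {x : ⟨x, Uma⟩ ∈ ⟦invited⟧} = {Bob, Eve, Hal, Ona, Pat, Uma, Yan}
⟦next to Pat⟧ = {x : ⟨x, Pat⟩ ∈ ⟦next to⟧} = {Bob, Cara, Eve, Finn, Ona, Rae, Sam, Yan}
⟦teacher⟧ = {Bob, Cara, Finn, Pat, Rae, Sam}
… ∩ ⟦who invited Uma⟧ = {Bob, Cara, Finn, Pat, Rae, Sam} ∩ {Bob, Eve, Hal, Ona, Pat, Uma, Yan} = {Bob, Pat}
… ∩ ⟦next to Pat⟧ = {Bob, Pat} ∩ {Bob, Cara, Eve, Finn, Ona, Rae, Sam, Yan} = {Bob}
… ∩ ⟦spotted⟧ = {Bob} ∩ {Bob, Cara, Hal, Rae} = {Bob}
… ∩ ⟦clever⟧ = {Bob} ∩ {Bob, Cara, Eve, Sam} = {Bob}
So ⟦spotted clever teacher who invited Uma next to Pat⟧ = {Bob}.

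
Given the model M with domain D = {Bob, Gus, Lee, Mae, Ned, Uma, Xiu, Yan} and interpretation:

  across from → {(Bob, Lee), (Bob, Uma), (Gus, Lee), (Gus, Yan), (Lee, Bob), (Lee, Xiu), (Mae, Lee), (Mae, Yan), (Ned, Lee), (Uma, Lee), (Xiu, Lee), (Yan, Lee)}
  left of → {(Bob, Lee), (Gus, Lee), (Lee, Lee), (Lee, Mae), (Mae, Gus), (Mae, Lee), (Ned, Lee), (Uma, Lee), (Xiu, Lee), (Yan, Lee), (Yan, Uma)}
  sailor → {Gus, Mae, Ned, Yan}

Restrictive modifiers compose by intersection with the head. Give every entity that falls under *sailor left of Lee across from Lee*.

{Gus, Mae, Ned, Yan}

⟦left of Lee⟧ = {x : ⟨x, Lee⟩ ∈ ⟦left of⟧} = {Bob, Gus, Lee, Mae, Ned, Uma, Xiu, Yan}
⟦across from Lee⟧ = {x : ⟨x, Lee⟩ ∈ ⟦across from⟧} = {Bob, Gus, Mae, Ned, Uma, Xiu, Yan}
⟦sailor⟧ = {Gus, Mae, Ned, Yan}
… ∩ ⟦left of Lee⟧ = {Gus, Mae, Ned, Yan} ∩ {Bob, Gus, Lee, Mae, Ned, Uma, Xiu, Yan} = {Gus, Mae, Ned, Yan}
… ∩ ⟦across from Lee⟧ = {Gus, Mae, Ned, Yan} ∩ {Bob, Gus, Mae, Ned, Uma, Xiu, Yan} = {Gus, Mae, Ned, Yan}
So ⟦sailor left of Lee across from Lee⟧ = {Gus, Mae, Ned, Yan}.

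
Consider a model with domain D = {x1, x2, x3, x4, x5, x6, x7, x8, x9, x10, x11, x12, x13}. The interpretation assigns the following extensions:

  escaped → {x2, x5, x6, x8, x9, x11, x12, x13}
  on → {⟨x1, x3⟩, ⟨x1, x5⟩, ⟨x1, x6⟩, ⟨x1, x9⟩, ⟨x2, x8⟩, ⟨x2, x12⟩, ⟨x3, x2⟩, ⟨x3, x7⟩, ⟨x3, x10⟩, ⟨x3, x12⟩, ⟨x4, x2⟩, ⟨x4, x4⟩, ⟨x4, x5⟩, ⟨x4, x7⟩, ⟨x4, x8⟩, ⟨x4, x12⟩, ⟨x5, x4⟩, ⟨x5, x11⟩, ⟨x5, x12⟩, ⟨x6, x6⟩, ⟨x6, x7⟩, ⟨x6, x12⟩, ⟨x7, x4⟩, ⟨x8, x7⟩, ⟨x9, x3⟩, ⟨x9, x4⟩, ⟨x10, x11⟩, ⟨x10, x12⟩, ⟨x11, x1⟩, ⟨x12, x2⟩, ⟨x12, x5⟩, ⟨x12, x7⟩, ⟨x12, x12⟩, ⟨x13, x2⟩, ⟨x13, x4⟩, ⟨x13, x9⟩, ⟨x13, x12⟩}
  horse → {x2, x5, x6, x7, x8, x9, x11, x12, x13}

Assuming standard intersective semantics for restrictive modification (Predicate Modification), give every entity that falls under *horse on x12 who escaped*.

{x2, x5, x6, x12, x13}

⟦on x12⟧ = {x : ⟨x, x12⟩ ∈ ⟦on⟧} = {x2, x3, x4, x5, x6, x10, x12, x13}
⟦who escaped⟧ = ⟦escaped⟧ = {x2, x5, x6, x8, x9, x11, x12, x13}
⟦horse⟧ = {x2, x5, x6, x7, x8, x9, x11, x12, x13}
… ∩ ⟦on x12⟧ = {x2, x5, x6, x7, x8, x9, x11, x12, x13} ∩ {x2, x3, x4, x5, x6, x10, x12, x13} = {x2, x5, x6, x12, x13}
… ∩ ⟦who escaped⟧ = {x2, x5, x6, x12, x13} ∩ {x2, x5, x6, x8, x9, x11, x12, x13} = {x2, x5, x6, x12, x13}
So ⟦horse on x12 who escaped⟧ = {x2, x5, x6, x12, x13}.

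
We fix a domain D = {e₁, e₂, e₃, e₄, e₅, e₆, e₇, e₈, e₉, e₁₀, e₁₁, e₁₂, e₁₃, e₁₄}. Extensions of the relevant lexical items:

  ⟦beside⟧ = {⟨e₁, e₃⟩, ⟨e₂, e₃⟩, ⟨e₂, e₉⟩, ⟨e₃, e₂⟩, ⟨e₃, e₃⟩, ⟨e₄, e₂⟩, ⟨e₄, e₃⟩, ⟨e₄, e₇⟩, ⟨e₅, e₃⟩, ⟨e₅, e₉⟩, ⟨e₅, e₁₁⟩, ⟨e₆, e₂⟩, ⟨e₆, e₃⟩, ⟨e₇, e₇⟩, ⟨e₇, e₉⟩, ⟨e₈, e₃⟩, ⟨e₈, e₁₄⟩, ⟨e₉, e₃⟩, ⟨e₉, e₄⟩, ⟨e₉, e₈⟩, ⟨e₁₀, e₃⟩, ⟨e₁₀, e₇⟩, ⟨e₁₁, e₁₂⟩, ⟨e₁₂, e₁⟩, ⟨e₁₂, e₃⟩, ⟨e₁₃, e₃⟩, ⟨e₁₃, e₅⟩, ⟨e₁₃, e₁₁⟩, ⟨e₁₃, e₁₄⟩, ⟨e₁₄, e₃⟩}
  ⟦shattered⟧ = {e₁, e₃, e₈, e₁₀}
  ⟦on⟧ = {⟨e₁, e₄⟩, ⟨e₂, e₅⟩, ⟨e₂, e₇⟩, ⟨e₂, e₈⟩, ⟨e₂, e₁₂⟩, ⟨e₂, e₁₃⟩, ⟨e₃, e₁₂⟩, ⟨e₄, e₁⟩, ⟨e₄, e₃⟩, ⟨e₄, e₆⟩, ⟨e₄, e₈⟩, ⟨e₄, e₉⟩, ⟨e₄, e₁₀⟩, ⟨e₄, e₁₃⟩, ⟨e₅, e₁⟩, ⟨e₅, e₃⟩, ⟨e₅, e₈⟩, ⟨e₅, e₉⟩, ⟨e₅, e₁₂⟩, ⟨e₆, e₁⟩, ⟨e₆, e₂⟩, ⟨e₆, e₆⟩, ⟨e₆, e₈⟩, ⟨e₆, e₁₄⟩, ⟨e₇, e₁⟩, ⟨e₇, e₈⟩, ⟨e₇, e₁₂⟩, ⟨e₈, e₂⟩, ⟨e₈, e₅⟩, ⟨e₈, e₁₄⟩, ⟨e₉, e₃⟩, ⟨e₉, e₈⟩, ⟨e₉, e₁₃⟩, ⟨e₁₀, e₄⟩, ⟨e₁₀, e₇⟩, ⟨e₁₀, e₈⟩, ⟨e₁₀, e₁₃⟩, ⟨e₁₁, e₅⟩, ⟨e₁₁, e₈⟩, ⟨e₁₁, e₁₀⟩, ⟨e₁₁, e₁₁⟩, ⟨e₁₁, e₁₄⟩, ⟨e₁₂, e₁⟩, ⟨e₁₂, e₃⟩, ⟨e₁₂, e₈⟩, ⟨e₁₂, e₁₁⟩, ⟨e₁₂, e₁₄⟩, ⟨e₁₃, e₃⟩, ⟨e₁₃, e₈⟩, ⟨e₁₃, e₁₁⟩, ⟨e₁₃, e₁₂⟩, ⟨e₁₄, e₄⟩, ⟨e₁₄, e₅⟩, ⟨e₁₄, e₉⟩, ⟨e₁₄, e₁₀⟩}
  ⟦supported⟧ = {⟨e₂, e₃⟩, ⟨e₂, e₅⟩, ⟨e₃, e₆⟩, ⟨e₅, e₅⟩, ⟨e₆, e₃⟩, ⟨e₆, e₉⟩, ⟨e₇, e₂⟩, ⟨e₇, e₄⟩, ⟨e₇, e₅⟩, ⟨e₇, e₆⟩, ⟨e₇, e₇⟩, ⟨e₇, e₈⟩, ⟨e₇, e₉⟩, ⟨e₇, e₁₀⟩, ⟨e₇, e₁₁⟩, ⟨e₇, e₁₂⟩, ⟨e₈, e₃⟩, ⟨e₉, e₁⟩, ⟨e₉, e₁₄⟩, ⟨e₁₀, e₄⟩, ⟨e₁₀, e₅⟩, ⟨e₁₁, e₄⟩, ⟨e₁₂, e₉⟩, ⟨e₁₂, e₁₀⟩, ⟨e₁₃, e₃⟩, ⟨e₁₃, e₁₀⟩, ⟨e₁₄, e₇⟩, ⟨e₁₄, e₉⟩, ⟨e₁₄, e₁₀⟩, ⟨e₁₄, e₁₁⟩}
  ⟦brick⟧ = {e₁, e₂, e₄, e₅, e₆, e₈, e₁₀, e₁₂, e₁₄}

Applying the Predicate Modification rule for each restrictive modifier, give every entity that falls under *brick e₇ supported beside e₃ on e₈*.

{e₂, e₄, e₅, e₆, e₁₀, e₁₂}

⟦e₇ supported⟧ = {x : ⟨e₇, x⟩ ∈ ⟦supported⟧} = {e₂, e₄, e₅, e₆, e₇, e₈, e₉, e₁₀, e₁₁, e₁₂}
⟦beside e₃⟧ = {x : ⟨x, e₃⟩ ∈ ⟦beside⟧} = {e₁, e₂, e₃, e₄, e₅, e₆, e₈, e₉, e₁₀, e₁₂, e₁₃, e₁₄}
⟦on e₈⟧ = {x : ⟨x, e₈⟩ ∈ ⟦on⟧} = {e₂, e₄, e₅, e₆, e₇, e₉, e₁₀, e₁₁, e₁₂, e₁₃}
⟦brick⟧ = {e₁, e₂, e₄, e₅, e₆, e₈, e₁₀, e₁₂, e₁₄}
… ∩ ⟦e₇ supported⟧ = {e₁, e₂, e₄, e₅, e₆, e₈, e₁₀, e₁₂, e₁₄} ∩ {e₂, e₄, e₅, e₆, e₇, e₈, e₉, e₁₀, e₁₁, e₁₂} = {e₂, e₄, e₅, e₆, e₈, e₁₀, e₁₂}
… ∩ ⟦beside e₃⟧ = {e₂, e₄, e₅, e₆, e₈, e₁₀, e₁₂} ∩ {e₁, e₂, e₃, e₄, e₅, e₆, e₈, e₉, e₁₀, e₁₂, e₁₃, e₁₄} = {e₂, e₄, e₅, e₆, e₈, e₁₀, e₁₂}
… ∩ ⟦on e₈⟧ = {e₂, e₄, e₅, e₆, e₈, e₁₀, e₁₂} ∩ {e₂, e₄, e₅, e₆, e₇, e₉, e₁₀, e₁₁, e₁₂, e₁₃} = {e₂, e₄, e₅, e₆, e₁₀, e₁₂}
So ⟦brick e₇ supported beside e₃ on e₈⟧ = {e₂, e₄, e₅, e₆, e₁₀, e₁₂}.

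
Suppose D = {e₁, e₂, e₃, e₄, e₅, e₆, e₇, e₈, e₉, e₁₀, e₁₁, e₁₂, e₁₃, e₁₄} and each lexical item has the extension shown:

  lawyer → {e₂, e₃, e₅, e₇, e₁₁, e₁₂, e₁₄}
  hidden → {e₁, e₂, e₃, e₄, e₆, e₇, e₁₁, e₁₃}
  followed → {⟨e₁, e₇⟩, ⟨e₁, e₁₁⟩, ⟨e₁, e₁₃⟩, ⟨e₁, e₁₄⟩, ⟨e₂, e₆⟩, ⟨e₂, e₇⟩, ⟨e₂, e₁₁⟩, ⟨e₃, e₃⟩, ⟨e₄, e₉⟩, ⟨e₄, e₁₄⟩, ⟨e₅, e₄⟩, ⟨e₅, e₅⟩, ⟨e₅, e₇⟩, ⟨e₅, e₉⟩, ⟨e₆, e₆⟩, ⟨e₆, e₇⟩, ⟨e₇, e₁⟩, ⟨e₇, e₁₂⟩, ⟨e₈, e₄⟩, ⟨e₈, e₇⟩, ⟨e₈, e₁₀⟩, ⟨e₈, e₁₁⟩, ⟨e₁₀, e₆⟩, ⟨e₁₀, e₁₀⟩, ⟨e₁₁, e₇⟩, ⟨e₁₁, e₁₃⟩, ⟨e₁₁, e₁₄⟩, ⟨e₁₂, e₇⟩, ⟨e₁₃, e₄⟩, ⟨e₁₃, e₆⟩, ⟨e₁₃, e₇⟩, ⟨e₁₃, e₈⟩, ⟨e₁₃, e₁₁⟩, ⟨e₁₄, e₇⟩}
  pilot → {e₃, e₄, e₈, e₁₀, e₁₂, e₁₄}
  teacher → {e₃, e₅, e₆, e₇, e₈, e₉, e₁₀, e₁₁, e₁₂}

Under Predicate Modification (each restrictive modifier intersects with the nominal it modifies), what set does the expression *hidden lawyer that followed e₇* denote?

{e₂, e₁₁}

⟦that followed e₇⟧ = {x : ⟨x, e₇⟩ ∈ ⟦followed⟧} = {e₁, e₂, e₅, e₆, e₈, e₁₁, e₁₂, e₁₃, e₁₄}
⟦lawyer⟧ = {e₂, e₃, e₅, e₇, e₁₁, e₁₂, e₁₄}
… ∩ ⟦that followed e₇⟧ = {e₂, e₃, e₅, e₇, e₁₁, e₁₂, e₁₄} ∩ {e₁, e₂, e₅, e₆, e₈, e₁₁, e₁₂, e₁₃, e₁₄} = {e₂, e₅, e₁₁, e₁₂, e₁₄}
… ∩ ⟦hidden⟧ = {e₂, e₅, e₁₁, e₁₂, e₁₄} ∩ {e₁, e₂, e₃, e₄, e₆, e₇, e₁₁, e₁₃} = {e₂, e₁₁}
So ⟦hidden lawyer that followed e₇⟧ = {e₂, e₁₁}.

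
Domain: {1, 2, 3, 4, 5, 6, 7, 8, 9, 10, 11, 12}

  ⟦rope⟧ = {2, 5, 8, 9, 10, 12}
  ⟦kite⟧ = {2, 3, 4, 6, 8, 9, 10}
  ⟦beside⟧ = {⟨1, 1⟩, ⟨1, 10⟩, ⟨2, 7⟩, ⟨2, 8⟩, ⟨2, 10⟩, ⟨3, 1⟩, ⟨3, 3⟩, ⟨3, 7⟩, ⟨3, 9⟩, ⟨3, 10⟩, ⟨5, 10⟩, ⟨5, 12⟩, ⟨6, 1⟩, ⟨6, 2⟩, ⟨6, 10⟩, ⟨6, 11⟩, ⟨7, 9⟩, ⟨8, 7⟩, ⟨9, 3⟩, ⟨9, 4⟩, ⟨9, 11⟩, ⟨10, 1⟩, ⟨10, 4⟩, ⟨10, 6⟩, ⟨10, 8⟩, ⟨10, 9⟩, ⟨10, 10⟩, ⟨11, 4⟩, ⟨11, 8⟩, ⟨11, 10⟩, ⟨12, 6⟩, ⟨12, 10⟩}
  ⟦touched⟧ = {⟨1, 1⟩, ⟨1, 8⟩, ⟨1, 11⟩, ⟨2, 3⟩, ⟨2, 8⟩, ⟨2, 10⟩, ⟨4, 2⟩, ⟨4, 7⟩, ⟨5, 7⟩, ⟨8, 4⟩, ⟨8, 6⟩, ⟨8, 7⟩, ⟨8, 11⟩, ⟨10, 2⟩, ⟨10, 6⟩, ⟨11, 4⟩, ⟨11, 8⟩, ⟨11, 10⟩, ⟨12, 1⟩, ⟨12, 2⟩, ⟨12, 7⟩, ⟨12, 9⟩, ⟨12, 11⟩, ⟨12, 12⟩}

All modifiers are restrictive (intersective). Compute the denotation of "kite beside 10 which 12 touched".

{2}

⟦beside 10⟧ = {x : ⟨x, 10⟩ ∈ ⟦beside⟧} = {1, 2, 3, 5, 6, 10, 11, 12}
⟦which 12 touched⟧ = {x : ⟨12, x⟩ ∈ ⟦touched⟧} = {1, 2, 7, 9, 11, 12}
⟦kite⟧ = {2, 3, 4, 6, 8, 9, 10}
… ∩ ⟦beside 10⟧ = {2, 3, 4, 6, 8, 9, 10} ∩ {1, 2, 3, 5, 6, 10, 11, 12} = {2, 3, 6, 10}
… ∩ ⟦which 12 touched⟧ = {2, 3, 6, 10} ∩ {1, 2, 7, 9, 11, 12} = {2}
So ⟦kite beside 10 which 12 touched⟧ = {2}.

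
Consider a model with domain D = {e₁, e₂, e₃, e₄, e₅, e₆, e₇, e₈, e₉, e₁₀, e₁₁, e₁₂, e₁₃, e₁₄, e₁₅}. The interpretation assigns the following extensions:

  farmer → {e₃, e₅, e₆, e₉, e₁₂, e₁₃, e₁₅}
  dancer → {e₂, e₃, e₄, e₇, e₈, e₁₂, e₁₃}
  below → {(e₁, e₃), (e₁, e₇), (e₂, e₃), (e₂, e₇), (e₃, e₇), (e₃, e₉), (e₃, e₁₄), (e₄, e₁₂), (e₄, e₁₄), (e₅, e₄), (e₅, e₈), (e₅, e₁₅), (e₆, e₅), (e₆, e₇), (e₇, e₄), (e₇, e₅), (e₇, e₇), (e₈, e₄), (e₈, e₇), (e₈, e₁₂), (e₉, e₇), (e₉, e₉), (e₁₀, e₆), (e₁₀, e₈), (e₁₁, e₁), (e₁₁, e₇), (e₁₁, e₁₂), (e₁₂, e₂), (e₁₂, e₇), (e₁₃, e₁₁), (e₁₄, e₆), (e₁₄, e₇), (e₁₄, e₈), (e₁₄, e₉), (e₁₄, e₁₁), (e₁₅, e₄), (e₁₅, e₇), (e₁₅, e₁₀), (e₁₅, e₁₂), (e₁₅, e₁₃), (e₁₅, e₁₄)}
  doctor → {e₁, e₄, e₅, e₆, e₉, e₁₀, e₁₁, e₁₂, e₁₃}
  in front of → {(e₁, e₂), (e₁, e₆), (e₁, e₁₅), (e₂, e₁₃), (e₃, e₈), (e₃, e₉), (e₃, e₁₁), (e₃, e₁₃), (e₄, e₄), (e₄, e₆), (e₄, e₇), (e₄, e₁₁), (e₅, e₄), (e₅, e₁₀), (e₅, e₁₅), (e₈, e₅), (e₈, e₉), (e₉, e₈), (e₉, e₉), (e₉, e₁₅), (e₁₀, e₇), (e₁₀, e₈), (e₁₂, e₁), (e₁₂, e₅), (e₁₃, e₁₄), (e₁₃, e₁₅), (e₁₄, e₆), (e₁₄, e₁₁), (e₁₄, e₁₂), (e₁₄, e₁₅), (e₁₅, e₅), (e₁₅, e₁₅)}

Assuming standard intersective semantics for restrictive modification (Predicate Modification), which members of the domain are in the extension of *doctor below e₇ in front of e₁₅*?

{e₁, e₉}

⟦below e₇⟧ = {x : ⟨x, e₇⟩ ∈ ⟦below⟧} = {e₁, e₂, e₃, e₆, e₇, e₈, e₉, e₁₁, e₁₂, e₁₄, e₁₅}
⟦in front of e₁₅⟧ = {x : ⟨x, e₁₅⟩ ∈ ⟦in front of⟧} = {e₁, e₅, e₉, e₁₃, e₁₄, e₁₅}
⟦doctor⟧ = {e₁, e₄, e₅, e₆, e₉, e₁₀, e₁₁, e₁₂, e₁₃}
… ∩ ⟦below e₇⟧ = {e₁, e₄, e₅, e₆, e₉, e₁₀, e₁₁, e₁₂, e₁₃} ∩ {e₁, e₂, e₃, e₆, e₇, e₈, e₉, e₁₁, e₁₂, e₁₄, e₁₅} = {e₁, e₆, e₉, e₁₁, e₁₂}
… ∩ ⟦in front of e₁₅⟧ = {e₁, e₆, e₉, e₁₁, e₁₂} ∩ {e₁, e₅, e₉, e₁₃, e₁₄, e₁₅} = {e₁, e₉}
So ⟦doctor below e₇ in front of e₁₅⟧ = {e₁, e₉}.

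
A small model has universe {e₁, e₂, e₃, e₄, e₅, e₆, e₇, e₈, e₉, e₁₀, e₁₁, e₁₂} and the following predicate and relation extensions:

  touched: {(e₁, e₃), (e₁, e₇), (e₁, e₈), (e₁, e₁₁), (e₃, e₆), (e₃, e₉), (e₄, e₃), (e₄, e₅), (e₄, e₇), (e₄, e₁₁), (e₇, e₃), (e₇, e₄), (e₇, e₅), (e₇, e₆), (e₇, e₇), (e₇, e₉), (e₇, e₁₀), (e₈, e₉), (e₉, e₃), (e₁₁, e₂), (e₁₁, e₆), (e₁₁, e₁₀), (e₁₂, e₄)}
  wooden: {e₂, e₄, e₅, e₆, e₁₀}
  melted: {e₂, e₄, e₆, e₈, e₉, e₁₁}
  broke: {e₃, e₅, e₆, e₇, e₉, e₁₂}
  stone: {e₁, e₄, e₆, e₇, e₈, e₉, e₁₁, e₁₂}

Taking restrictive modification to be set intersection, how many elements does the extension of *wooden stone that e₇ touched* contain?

2

⟦that e₇ touched⟧ = {x : ⟨e₇, x⟩ ∈ ⟦touched⟧} = {e₃, e₄, e₅, e₆, e₇, e₉, e₁₀}
⟦stone⟧ = {e₁, e₄, e₆, e₇, e₈, e₉, e₁₁, e₁₂}
… ∩ ⟦that e₇ touched⟧ = {e₁, e₄, e₆, e₇, e₈, e₉, e₁₁, e₁₂} ∩ {e₃, e₄, e₅, e₆, e₇, e₉, e₁₀} = {e₄, e₆, e₇, e₉}
… ∩ ⟦wooden⟧ = {e₄, e₆, e₇, e₉} ∩ {e₂, e₄, e₅, e₆, e₁₀} = {e₄, e₆}
⟦wooden stone that e₇ touched⟧ = {e₄, e₆}, so the cardinality is 2.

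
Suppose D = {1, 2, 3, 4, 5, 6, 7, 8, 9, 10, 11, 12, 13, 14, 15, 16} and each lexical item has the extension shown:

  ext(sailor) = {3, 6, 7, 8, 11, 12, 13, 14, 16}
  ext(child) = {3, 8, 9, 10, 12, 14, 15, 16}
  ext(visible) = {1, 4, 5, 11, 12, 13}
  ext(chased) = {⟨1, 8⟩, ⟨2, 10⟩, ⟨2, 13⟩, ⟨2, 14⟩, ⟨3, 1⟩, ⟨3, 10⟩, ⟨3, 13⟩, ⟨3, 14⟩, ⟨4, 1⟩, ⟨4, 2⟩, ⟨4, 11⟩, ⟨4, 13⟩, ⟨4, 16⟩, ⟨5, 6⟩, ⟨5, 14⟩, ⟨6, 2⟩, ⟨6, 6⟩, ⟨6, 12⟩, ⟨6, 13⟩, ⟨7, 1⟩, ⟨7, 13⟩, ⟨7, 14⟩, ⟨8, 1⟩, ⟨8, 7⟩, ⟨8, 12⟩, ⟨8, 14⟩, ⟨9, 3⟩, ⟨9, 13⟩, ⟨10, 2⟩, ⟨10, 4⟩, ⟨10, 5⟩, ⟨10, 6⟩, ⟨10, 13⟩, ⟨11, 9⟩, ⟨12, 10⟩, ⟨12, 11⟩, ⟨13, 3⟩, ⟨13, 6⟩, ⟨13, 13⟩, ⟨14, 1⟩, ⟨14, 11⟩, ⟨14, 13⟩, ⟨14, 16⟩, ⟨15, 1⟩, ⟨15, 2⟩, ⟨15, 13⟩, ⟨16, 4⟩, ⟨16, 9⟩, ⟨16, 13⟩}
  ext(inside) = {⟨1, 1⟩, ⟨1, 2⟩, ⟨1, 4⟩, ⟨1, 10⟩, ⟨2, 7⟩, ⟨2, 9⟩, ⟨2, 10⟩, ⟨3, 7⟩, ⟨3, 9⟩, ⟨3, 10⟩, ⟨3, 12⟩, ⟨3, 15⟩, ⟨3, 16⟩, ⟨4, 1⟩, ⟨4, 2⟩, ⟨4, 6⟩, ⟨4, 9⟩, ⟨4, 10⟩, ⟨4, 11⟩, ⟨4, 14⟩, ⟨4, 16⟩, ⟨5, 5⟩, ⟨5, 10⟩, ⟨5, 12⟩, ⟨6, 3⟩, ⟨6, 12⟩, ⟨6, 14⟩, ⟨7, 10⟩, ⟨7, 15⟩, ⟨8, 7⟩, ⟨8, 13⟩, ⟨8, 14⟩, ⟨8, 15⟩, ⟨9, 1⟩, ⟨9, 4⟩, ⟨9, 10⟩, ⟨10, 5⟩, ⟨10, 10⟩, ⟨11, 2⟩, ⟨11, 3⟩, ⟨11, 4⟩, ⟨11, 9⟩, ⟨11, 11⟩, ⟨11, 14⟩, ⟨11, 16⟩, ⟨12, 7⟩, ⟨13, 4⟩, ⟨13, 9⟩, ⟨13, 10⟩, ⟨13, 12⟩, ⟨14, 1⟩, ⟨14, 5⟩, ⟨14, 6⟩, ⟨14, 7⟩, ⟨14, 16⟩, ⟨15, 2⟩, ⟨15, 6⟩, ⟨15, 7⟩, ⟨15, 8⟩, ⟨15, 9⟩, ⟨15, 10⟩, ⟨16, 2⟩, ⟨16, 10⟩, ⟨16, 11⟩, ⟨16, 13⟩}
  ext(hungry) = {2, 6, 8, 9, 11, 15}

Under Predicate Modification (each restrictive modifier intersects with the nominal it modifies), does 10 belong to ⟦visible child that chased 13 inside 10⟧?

no

⟦that chased 13⟧ = {x : ⟨x, 13⟩ ∈ ⟦chased⟧} = {2, 3, 4, 6, 7, 9, 10, 13, 14, 15, 16}
⟦inside 10⟧ = {x : ⟨x, 10⟩ ∈ ⟦inside⟧} = {1, 2, 3, 4, 5, 7, 9, 10, 13, 15, 16}
⟦child⟧ = {3, 8, 9, 10, 12, 14, 15, 16}
… ∩ ⟦that chased 13⟧ = {3, 8, 9, 10, 12, 14, 15, 16} ∩ {2, 3, 4, 6, 7, 9, 10, 13, 14, 15, 16} = {3, 9, 10, 14, 15, 16}
… ∩ ⟦inside 10⟧ = {3, 9, 10, 14, 15, 16} ∩ {1, 2, 3, 4, 5, 7, 9, 10, 13, 15, 16} = {3, 9, 10, 15, 16}
… ∩ ⟦visible⟧ = {3, 9, 10, 15, 16} ∩ {1, 4, 5, 11, 12, 13} = ∅
⟦visible child that chased 13 inside 10⟧ = ∅; 10 ∉ this set.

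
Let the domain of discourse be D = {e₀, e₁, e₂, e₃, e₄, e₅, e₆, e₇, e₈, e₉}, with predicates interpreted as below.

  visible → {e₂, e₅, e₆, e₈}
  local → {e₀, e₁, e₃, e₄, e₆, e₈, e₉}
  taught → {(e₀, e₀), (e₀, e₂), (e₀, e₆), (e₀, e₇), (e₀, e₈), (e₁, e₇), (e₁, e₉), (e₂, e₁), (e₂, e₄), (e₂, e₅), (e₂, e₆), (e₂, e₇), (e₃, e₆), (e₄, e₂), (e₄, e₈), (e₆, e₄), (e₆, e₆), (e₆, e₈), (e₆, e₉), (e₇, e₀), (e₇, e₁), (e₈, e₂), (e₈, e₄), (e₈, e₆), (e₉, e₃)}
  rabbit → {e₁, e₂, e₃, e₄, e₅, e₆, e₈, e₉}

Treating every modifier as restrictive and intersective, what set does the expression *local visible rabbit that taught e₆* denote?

⟦that taught e₆⟧ = {x : ⟨x, e₆⟩ ∈ ⟦taught⟧} = {e₀, e₂, e₃, e₆, e₈}
⟦rabbit⟧ = {e₁, e₂, e₃, e₄, e₅, e₆, e₈, e₉}
… ∩ ⟦that taught e₆⟧ = {e₁, e₂, e₃, e₄, e₅, e₆, e₈, e₉} ∩ {e₀, e₂, e₃, e₆, e₈} = {e₂, e₃, e₆, e₈}
… ∩ ⟦local⟧ = {e₂, e₃, e₆, e₈} ∩ {e₀, e₁, e₃, e₄, e₆, e₈, e₉} = {e₃, e₆, e₈}
… ∩ ⟦visible⟧ = {e₃, e₆, e₈} ∩ {e₂, e₅, e₆, e₈} = {e₆, e₈}
So ⟦local visible rabbit that taught e₆⟧ = {e₆, e₈}.

{e₆, e₈}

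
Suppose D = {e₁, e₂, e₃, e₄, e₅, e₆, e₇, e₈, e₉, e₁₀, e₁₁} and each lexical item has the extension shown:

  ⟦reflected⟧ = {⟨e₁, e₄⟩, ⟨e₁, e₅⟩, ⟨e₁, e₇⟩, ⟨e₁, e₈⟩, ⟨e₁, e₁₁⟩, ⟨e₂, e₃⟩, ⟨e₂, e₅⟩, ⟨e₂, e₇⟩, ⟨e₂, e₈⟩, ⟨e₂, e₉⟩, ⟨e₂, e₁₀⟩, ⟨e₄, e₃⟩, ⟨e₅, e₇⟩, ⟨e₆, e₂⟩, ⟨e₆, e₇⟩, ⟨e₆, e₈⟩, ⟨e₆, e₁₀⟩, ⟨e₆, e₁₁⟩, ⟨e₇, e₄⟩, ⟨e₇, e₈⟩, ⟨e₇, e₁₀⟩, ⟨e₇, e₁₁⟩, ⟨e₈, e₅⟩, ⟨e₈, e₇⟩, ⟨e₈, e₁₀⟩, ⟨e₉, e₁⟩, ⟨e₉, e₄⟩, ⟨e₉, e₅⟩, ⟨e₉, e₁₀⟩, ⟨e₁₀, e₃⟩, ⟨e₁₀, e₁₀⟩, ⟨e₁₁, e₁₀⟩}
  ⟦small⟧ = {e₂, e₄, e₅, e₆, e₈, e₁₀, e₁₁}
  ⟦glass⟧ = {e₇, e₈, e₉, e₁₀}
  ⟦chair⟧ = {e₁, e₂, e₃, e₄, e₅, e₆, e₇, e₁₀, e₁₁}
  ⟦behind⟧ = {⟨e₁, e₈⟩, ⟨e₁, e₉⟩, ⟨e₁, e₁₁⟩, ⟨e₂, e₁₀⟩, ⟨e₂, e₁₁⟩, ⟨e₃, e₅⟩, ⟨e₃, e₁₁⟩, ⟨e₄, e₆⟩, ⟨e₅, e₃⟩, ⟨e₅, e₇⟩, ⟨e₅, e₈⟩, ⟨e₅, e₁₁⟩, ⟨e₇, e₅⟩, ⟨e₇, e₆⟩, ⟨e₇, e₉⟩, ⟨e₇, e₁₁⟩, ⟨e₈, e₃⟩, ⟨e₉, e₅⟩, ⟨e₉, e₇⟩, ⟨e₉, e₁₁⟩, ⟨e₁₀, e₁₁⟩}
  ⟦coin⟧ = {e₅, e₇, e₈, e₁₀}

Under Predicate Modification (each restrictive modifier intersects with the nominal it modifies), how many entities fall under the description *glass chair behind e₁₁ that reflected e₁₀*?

⟦behind e₁₁⟧ = {x : ⟨x, e₁₁⟩ ∈ ⟦behind⟧} = {e₁, e₂, e₃, e₅, e₇, e₉, e₁₀}
⟦that reflected e₁₀⟧ = {x : ⟨x, e₁₀⟩ ∈ ⟦reflected⟧} = {e₂, e₆, e₇, e₈, e₉, e₁₀, e₁₁}
⟦chair⟧ = {e₁, e₂, e₃, e₄, e₅, e₆, e₇, e₁₀, e₁₁}
… ∩ ⟦behind e₁₁⟧ = {e₁, e₂, e₃, e₄, e₅, e₆, e₇, e₁₀, e₁₁} ∩ {e₁, e₂, e₃, e₅, e₇, e₉, e₁₀} = {e₁, e₂, e₃, e₅, e₇, e₁₀}
… ∩ ⟦that reflected e₁₀⟧ = {e₁, e₂, e₃, e₅, e₇, e₁₀} ∩ {e₂, e₆, e₇, e₈, e₉, e₁₀, e₁₁} = {e₂, e₇, e₁₀}
… ∩ ⟦glass⟧ = {e₂, e₇, e₁₀} ∩ {e₇, e₈, e₉, e₁₀} = {e₇, e₁₀}
⟦glass chair behind e₁₁ that reflected e₁₀⟧ = {e₇, e₁₀}, so the cardinality is 2.

2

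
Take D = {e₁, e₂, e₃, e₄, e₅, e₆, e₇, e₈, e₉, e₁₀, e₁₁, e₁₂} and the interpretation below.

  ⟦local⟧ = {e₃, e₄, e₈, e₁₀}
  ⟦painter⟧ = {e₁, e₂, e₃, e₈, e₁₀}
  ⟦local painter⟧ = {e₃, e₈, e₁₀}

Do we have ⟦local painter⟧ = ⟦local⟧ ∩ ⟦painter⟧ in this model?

⟦local⟧ ∩ ⟦painter⟧ = {e₃, e₄, e₈, e₁₀} ∩ {e₁, e₂, e₃, e₈, e₁₀} = {e₃, e₈, e₁₀}
Observed ⟦local painter⟧ = {e₃, e₈, e₁₀}.
These coincide, so the modifier is intersective here.

yes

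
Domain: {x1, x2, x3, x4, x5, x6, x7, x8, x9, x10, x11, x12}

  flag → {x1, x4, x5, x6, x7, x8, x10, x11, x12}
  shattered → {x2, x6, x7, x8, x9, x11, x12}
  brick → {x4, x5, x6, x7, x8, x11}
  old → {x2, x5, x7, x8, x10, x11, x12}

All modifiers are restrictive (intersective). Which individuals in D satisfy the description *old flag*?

⟦flag⟧ = {x1, x4, x5, x6, x7, x8, x10, x11, x12}
… ∩ ⟦old⟧ = {x1, x4, x5, x6, x7, x8, x10, x11, x12} ∩ {x2, x5, x7, x8, x10, x11, x12} = {x5, x7, x8, x10, x11, x12}
So ⟦old flag⟧ = {x5, x7, x8, x10, x11, x12}.

{x5, x7, x8, x10, x11, x12}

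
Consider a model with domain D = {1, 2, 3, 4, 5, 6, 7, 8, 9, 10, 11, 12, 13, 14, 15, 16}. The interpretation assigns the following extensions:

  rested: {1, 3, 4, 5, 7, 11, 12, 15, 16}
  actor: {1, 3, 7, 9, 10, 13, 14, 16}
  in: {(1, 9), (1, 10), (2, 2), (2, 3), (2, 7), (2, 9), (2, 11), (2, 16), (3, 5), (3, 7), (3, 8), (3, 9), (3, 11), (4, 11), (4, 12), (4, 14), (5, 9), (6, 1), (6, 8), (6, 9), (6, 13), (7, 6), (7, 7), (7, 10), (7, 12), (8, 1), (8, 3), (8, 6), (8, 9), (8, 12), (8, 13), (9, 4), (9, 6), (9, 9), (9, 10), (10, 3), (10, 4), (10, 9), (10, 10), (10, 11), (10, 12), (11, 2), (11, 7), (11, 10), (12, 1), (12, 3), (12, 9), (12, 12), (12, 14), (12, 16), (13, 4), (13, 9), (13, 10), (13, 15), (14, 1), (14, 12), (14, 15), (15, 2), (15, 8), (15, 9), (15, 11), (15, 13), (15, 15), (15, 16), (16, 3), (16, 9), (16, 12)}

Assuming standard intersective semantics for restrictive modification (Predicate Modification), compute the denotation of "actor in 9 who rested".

{1, 3, 16}

⟦in 9⟧ = {x : ⟨x, 9⟩ ∈ ⟦in⟧} = {1, 2, 3, 5, 6, 8, 9, 10, 12, 13, 15, 16}
⟦who rested⟧ = ⟦rested⟧ = {1, 3, 4, 5, 7, 11, 12, 15, 16}
⟦actor⟧ = {1, 3, 7, 9, 10, 13, 14, 16}
… ∩ ⟦in 9⟧ = {1, 3, 7, 9, 10, 13, 14, 16} ∩ {1, 2, 3, 5, 6, 8, 9, 10, 12, 13, 15, 16} = {1, 3, 9, 10, 13, 16}
… ∩ ⟦who rested⟧ = {1, 3, 9, 10, 13, 16} ∩ {1, 3, 4, 5, 7, 11, 12, 15, 16} = {1, 3, 16}
So ⟦actor in 9 who rested⟧ = {1, 3, 16}.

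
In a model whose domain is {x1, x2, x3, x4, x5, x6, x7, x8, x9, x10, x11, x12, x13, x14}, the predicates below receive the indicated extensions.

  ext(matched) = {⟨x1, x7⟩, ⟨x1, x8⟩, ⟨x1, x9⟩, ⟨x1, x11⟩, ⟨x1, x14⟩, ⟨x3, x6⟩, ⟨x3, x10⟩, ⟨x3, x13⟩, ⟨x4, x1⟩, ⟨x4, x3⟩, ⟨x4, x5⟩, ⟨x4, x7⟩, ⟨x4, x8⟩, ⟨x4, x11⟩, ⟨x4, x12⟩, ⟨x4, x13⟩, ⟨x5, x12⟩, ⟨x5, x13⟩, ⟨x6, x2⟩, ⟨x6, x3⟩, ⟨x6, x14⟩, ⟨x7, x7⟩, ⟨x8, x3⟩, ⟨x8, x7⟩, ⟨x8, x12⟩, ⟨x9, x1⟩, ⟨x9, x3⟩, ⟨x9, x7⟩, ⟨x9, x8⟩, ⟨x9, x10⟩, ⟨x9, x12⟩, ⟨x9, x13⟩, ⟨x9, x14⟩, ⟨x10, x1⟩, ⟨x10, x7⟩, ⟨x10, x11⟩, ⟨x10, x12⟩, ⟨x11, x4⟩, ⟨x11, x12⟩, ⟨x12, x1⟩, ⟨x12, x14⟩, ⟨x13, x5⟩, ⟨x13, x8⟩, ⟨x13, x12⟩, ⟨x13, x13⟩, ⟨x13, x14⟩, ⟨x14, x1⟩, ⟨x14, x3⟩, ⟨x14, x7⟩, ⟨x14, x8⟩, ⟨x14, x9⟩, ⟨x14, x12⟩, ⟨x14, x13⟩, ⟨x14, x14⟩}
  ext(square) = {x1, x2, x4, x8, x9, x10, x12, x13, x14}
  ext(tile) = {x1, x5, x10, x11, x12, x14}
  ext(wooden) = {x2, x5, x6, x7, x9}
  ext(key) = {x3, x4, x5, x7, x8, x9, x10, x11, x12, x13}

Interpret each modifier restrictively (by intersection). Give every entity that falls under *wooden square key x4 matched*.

⟦x4 matched⟧ = {x : ⟨x4, x⟩ ∈ ⟦matched⟧} = {x1, x3, x5, x7, x8, x11, x12, x13}
⟦key⟧ = {x3, x4, x5, x7, x8, x9, x10, x11, x12, x13}
… ∩ ⟦x4 matched⟧ = {x3, x4, x5, x7, x8, x9, x10, x11, x12, x13} ∩ {x1, x3, x5, x7, x8, x11, x12, x13} = {x3, x5, x7, x8, x11, x12, x13}
… ∩ ⟦wooden⟧ = {x3, x5, x7, x8, x11, x12, x13} ∩ {x2, x5, x6, x7, x9} = {x5, x7}
… ∩ ⟦square⟧ = {x5, x7} ∩ {x1, x2, x4, x8, x9, x10, x12, x13, x14} = ∅
So ⟦wooden square key x4 matched⟧ = ∅.

∅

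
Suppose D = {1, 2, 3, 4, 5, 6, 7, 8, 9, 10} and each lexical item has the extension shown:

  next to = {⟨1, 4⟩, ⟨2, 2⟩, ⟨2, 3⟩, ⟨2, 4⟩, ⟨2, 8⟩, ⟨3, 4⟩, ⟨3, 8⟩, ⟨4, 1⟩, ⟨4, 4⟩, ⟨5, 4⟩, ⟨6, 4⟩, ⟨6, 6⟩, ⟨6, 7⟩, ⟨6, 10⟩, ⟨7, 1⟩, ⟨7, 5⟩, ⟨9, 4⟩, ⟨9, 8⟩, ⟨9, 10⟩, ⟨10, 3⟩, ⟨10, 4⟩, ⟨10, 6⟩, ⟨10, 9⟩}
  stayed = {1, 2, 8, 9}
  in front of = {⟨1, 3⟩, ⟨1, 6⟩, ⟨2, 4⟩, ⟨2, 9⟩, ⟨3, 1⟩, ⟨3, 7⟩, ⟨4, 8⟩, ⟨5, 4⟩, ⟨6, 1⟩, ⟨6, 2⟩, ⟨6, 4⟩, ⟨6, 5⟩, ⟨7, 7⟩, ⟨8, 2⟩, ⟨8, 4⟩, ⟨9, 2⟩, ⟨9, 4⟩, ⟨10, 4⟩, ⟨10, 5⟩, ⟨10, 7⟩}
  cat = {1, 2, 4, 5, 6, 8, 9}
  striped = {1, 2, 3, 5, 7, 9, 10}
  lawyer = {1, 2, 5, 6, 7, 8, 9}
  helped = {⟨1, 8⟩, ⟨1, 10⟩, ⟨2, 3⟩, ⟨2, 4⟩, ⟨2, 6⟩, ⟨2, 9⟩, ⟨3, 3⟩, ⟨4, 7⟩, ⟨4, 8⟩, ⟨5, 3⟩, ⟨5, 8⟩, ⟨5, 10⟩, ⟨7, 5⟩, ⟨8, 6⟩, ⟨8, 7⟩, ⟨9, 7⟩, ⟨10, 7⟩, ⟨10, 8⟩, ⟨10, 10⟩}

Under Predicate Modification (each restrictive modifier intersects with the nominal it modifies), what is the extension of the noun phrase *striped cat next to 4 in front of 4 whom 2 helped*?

{9}

⟦next to 4⟧ = {x : ⟨x, 4⟩ ∈ ⟦next to⟧} = {1, 2, 3, 4, 5, 6, 9, 10}
⟦in front of 4⟧ = {x : ⟨x, 4⟩ ∈ ⟦in front of⟧} = {2, 5, 6, 8, 9, 10}
⟦whom 2 helped⟧ = {x : ⟨2, x⟩ ∈ ⟦helped⟧} = {3, 4, 6, 9}
⟦cat⟧ = {1, 2, 4, 5, 6, 8, 9}
… ∩ ⟦next to 4⟧ = {1, 2, 4, 5, 6, 8, 9} ∩ {1, 2, 3, 4, 5, 6, 9, 10} = {1, 2, 4, 5, 6, 9}
… ∩ ⟦in front of 4⟧ = {1, 2, 4, 5, 6, 9} ∩ {2, 5, 6, 8, 9, 10} = {2, 5, 6, 9}
… ∩ ⟦whom 2 helped⟧ = {2, 5, 6, 9} ∩ {3, 4, 6, 9} = {6, 9}
… ∩ ⟦striped⟧ = {6, 9} ∩ {1, 2, 3, 5, 7, 9, 10} = {9}
So ⟦striped cat next to 4 in front of 4 whom 2 helped⟧ = {9}.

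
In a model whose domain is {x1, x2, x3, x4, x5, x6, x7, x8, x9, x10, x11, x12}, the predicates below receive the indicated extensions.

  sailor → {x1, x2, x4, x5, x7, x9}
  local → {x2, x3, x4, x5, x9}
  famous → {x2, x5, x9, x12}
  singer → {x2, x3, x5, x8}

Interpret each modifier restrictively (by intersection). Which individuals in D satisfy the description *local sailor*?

{x2, x4, x5, x9}

⟦sailor⟧ = {x1, x2, x4, x5, x7, x9}
… ∩ ⟦local⟧ = {x1, x2, x4, x5, x7, x9} ∩ {x2, x3, x4, x5, x9} = {x2, x4, x5, x9}
So ⟦local sailor⟧ = {x2, x4, x5, x9}.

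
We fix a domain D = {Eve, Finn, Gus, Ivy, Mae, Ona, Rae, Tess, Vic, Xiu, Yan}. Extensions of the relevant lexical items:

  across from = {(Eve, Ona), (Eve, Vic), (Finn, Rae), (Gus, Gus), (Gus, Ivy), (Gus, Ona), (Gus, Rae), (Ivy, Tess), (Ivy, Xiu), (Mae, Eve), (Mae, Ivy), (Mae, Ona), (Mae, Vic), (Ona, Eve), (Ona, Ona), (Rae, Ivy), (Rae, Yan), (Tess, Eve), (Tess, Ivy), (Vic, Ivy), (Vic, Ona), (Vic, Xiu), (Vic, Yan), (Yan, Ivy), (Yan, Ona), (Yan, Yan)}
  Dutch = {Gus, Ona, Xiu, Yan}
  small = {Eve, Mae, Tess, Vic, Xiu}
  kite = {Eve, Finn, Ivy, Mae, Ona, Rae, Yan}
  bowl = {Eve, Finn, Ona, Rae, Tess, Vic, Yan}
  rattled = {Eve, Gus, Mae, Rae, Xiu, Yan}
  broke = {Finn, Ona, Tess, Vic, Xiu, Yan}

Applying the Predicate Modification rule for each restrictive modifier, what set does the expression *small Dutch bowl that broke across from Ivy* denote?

⟦that broke⟧ = ⟦broke⟧ = {Finn, Ona, Tess, Vic, Xiu, Yan}
⟦across from Ivy⟧ = {x : ⟨x, Ivy⟩ ∈ ⟦across from⟧} = {Gus, Mae, Rae, Tess, Vic, Yan}
⟦bowl⟧ = {Eve, Finn, Ona, Rae, Tess, Vic, Yan}
… ∩ ⟦that broke⟧ = {Eve, Finn, Ona, Rae, Tess, Vic, Yan} ∩ {Finn, Ona, Tess, Vic, Xiu, Yan} = {Finn, Ona, Tess, Vic, Yan}
… ∩ ⟦across from Ivy⟧ = {Finn, Ona, Tess, Vic, Yan} ∩ {Gus, Mae, Rae, Tess, Vic, Yan} = {Tess, Vic, Yan}
… ∩ ⟦small⟧ = {Tess, Vic, Yan} ∩ {Eve, Mae, Tess, Vic, Xiu} = {Tess, Vic}
… ∩ ⟦Dutch⟧ = {Tess, Vic} ∩ {Gus, Ona, Xiu, Yan} = ∅
So ⟦small Dutch bowl that broke across from Ivy⟧ = ∅.

∅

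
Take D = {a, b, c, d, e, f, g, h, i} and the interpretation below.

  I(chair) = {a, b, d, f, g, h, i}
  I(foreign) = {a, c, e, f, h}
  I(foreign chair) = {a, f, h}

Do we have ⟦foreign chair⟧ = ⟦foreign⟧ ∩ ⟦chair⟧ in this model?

⟦foreign⟧ ∩ ⟦chair⟧ = {a, c, e, f, h} ∩ {a, b, d, f, g, h, i} = {a, f, h}
Observed ⟦foreign chair⟧ = {a, f, h}.
These coincide, so the modifier is intersective here.

yes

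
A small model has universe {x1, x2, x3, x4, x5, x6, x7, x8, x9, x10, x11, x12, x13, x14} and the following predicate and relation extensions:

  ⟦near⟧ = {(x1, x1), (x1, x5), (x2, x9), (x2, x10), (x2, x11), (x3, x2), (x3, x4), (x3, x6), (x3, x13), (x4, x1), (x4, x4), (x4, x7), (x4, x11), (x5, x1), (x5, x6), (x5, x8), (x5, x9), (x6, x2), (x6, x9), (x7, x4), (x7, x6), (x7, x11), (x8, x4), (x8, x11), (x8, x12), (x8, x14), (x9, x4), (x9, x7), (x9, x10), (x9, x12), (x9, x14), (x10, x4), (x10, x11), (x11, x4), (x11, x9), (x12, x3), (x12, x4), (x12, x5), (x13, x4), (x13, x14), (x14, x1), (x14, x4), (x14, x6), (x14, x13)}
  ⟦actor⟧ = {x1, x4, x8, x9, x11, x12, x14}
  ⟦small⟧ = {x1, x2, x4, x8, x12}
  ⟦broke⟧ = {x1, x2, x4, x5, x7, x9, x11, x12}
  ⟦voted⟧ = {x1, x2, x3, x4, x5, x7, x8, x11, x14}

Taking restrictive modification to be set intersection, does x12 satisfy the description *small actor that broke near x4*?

yes

⟦that broke⟧ = ⟦broke⟧ = {x1, x2, x4, x5, x7, x9, x11, x12}
⟦near x4⟧ = {x : ⟨x, x4⟩ ∈ ⟦near⟧} = {x3, x4, x7, x8, x9, x10, x11, x12, x13, x14}
⟦actor⟧ = {x1, x4, x8, x9, x11, x12, x14}
… ∩ ⟦that broke⟧ = {x1, x4, x8, x9, x11, x12, x14} ∩ {x1, x2, x4, x5, x7, x9, x11, x12} = {x1, x4, x9, x11, x12}
… ∩ ⟦near x4⟧ = {x1, x4, x9, x11, x12} ∩ {x3, x4, x7, x8, x9, x10, x11, x12, x13, x14} = {x4, x9, x11, x12}
… ∩ ⟦small⟧ = {x4, x9, x11, x12} ∩ {x1, x2, x4, x8, x12} = {x4, x12}
⟦small actor that broke near x4⟧ = {x4, x12}; x12 ∈ this set.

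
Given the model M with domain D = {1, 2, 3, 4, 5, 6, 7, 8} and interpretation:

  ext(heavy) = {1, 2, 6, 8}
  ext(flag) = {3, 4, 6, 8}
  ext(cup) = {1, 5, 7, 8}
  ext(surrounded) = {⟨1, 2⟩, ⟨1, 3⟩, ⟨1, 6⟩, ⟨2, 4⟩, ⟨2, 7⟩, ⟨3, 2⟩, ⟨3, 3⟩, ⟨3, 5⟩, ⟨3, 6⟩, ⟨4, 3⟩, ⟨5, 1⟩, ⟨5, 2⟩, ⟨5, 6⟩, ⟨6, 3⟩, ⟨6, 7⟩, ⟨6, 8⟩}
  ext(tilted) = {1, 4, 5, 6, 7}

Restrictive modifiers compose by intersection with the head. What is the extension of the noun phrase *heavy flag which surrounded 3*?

⟦which surrounded 3⟧ = {x : ⟨x, 3⟩ ∈ ⟦surrounded⟧} = {1, 3, 4, 6}
⟦flag⟧ = {3, 4, 6, 8}
… ∩ ⟦which surrounded 3⟧ = {3, 4, 6, 8} ∩ {1, 3, 4, 6} = {3, 4, 6}
… ∩ ⟦heavy⟧ = {3, 4, 6} ∩ {1, 2, 6, 8} = {6}
So ⟦heavy flag which surrounded 3⟧ = {6}.

{6}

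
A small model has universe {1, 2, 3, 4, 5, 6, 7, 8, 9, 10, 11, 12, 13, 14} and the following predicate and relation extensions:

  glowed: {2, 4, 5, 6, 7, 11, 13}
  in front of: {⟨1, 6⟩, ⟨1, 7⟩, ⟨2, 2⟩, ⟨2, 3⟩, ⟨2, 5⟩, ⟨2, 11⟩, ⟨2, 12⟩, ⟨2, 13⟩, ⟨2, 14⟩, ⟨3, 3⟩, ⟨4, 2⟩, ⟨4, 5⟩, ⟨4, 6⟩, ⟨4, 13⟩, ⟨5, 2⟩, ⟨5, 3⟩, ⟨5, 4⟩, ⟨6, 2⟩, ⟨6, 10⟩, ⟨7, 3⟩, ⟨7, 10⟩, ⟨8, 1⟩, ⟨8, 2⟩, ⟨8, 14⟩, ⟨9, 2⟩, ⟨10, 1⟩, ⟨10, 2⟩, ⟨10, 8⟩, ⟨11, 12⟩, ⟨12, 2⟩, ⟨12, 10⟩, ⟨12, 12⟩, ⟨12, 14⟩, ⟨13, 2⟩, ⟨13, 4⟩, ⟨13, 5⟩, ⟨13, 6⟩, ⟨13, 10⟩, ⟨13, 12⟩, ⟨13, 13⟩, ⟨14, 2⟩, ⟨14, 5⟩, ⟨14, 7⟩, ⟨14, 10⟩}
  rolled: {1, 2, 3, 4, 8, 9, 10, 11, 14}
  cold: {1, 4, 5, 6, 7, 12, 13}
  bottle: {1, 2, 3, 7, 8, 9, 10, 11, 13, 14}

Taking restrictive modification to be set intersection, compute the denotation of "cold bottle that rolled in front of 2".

∅

⟦that rolled⟧ = ⟦rolled⟧ = {1, 2, 3, 4, 8, 9, 10, 11, 14}
⟦in front of 2⟧ = {x : ⟨x, 2⟩ ∈ ⟦in front of⟧} = {2, 4, 5, 6, 8, 9, 10, 12, 13, 14}
⟦bottle⟧ = {1, 2, 3, 7, 8, 9, 10, 11, 13, 14}
… ∩ ⟦that rolled⟧ = {1, 2, 3, 7, 8, 9, 10, 11, 13, 14} ∩ {1, 2, 3, 4, 8, 9, 10, 11, 14} = {1, 2, 3, 8, 9, 10, 11, 14}
… ∩ ⟦in front of 2⟧ = {1, 2, 3, 8, 9, 10, 11, 14} ∩ {2, 4, 5, 6, 8, 9, 10, 12, 13, 14} = {2, 8, 9, 10, 14}
… ∩ ⟦cold⟧ = {2, 8, 9, 10, 14} ∩ {1, 4, 5, 6, 7, 12, 13} = ∅
So ⟦cold bottle that rolled in front of 2⟧ = ∅.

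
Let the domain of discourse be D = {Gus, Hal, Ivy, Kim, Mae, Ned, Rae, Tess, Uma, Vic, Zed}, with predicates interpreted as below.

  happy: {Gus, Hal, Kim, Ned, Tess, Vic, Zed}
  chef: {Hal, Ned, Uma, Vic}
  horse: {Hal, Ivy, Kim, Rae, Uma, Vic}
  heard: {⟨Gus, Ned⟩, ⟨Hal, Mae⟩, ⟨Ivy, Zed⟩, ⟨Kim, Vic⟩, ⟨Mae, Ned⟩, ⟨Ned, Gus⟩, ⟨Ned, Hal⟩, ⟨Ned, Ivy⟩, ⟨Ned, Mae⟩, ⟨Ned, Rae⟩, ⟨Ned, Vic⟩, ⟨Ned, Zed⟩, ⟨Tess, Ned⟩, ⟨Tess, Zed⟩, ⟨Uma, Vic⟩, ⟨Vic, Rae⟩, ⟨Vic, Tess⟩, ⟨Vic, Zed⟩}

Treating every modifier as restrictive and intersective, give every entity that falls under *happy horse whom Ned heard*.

⟦whom Ned heard⟧ = {x : ⟨Ned, x⟩ ∈ ⟦heard⟧} = {Gus, Hal, Ivy, Mae, Rae, Vic, Zed}
⟦horse⟧ = {Hal, Ivy, Kim, Rae, Uma, Vic}
… ∩ ⟦whom Ned heard⟧ = {Hal, Ivy, Kim, Rae, Uma, Vic} ∩ {Gus, Hal, Ivy, Mae, Rae, Vic, Zed} = {Hal, Ivy, Rae, Vic}
… ∩ ⟦happy⟧ = {Hal, Ivy, Rae, Vic} ∩ {Gus, Hal, Kim, Ned, Tess, Vic, Zed} = {Hal, Vic}
So ⟦happy horse whom Ned heard⟧ = {Hal, Vic}.

{Hal, Vic}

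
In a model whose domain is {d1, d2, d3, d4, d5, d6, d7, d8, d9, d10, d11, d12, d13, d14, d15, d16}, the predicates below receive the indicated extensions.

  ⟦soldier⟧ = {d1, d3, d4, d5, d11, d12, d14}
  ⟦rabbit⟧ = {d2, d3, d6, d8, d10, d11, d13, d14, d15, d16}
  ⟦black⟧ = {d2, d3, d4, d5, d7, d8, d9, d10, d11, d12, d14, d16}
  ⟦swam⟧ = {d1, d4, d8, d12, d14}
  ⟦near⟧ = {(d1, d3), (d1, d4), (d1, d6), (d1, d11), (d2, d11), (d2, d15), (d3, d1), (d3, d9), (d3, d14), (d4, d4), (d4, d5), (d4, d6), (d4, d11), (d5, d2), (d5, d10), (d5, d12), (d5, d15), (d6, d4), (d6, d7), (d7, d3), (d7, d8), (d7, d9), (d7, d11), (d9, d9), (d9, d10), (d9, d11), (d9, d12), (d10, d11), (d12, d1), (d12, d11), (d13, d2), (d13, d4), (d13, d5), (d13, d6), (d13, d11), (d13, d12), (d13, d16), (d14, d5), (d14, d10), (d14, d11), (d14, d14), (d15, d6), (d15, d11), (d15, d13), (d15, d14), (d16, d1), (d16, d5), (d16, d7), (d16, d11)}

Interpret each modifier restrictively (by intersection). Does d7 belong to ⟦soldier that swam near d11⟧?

no

⟦that swam⟧ = ⟦swam⟧ = {d1, d4, d8, d12, d14}
⟦near d11⟧ = {x : ⟨x, d11⟩ ∈ ⟦near⟧} = {d1, d2, d4, d7, d9, d10, d12, d13, d14, d15, d16}
⟦soldier⟧ = {d1, d3, d4, d5, d11, d12, d14}
… ∩ ⟦that swam⟧ = {d1, d3, d4, d5, d11, d12, d14} ∩ {d1, d4, d8, d12, d14} = {d1, d4, d12, d14}
… ∩ ⟦near d11⟧ = {d1, d4, d12, d14} ∩ {d1, d2, d4, d7, d9, d10, d12, d13, d14, d15, d16} = {d1, d4, d12, d14}
⟦soldier that swam near d11⟧ = {d1, d4, d12, d14}; d7 ∉ this set.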